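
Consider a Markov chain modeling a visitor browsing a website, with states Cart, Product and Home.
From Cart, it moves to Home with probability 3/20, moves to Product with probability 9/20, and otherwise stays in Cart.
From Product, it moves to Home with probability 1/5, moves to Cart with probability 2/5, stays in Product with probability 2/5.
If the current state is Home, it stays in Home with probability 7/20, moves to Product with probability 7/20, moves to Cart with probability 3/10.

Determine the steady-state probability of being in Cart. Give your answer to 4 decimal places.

0.3787

Let the stationary distribution be π with π = πP and π_1 + π_2 + π_3 = 1.
π_1 = 0.4·π_1 + 0.4·π_2 + 0.3·π_3
π_2 = 0.45·π_1 + 0.4·π_2 + 0.35·π_3
Solving with the normalization constraint gives π = (0.3787, 0.4083, 0.2130).
So the stationary probability of Cart is 0.3787.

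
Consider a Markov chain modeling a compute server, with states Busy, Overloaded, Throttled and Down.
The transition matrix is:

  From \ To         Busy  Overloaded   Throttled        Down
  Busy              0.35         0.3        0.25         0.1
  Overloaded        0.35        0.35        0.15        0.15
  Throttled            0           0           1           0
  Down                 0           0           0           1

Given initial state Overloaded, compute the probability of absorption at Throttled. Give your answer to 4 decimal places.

0.5827

Let h(s) be the probability of absorption at Throttled starting from transient state s. Then h(Throttled) = 1 and h(Down) = 0. By first-step analysis:
h(Busy) = 0.35·h(Busy) + 0.3·h(Overloaded) + 0.25·1 + 0.1·0
h(Overloaded) = 0.35·h(Busy) + 0.35·h(Overloaded) + 0.15·1 + 0.15·0
Solving: h(Busy) = 0.6535, h(Overloaded) = 0.5827.
Starting from Overloaded, the probability is 0.5827.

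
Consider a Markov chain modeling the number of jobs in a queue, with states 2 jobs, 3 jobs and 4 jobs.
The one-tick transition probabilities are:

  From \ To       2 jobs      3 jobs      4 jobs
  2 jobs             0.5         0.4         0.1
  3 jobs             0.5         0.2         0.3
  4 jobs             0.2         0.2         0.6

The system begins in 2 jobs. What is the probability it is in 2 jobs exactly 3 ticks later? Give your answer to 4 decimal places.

Propagate the distribution vector 3 ticks from 2 jobs.
After 0 ticks: (1.0000, 0.0000, 0.0000)
After 1 tick: (0.5000, 0.4000, 0.1000)
After 2 ticks: (0.4700, 0.3000, 0.2300)
After 3 ticks: (0.4310, 0.2940, 0.2750)
P(in 2 jobs after 3 ticks) = 0.4310

0.4310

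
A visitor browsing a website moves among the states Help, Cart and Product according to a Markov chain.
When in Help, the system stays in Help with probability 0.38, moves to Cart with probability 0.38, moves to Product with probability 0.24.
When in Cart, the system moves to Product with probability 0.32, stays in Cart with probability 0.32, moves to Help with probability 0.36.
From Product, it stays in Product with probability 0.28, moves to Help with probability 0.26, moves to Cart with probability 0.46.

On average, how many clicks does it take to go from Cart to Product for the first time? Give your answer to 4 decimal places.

Let t(s) be the expected number of clicks to first reach Product from state s, with t(Product) = 0. Conditioning on the first click:
t(Help) = 1 + 0.38·t(Help) + 0.38·t(Cart)
t(Cart) = 1 + 0.36·t(Help) + 0.32·t(Cart)
Solving: t(Help) = 3.7219, t(Cart) = 3.4410.
Expected clicks from Cart to Product: 3.4410.

3.4410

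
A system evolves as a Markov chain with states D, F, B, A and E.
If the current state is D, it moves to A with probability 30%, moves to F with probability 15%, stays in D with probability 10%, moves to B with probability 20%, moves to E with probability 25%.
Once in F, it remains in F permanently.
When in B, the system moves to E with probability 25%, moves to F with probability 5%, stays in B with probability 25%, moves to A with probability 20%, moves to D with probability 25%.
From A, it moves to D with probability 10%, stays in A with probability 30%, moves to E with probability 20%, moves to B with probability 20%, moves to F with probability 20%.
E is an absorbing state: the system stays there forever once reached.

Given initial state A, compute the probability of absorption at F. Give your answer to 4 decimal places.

Let h(s) be the probability of absorption at F starting from transient state s. Then h(F) = 1 and h(E) = 0. By first-step analysis:
h(D) = 0.1·h(D) + 0.15·1 + 0.2·h(B) + 0.3·h(A) + 0.25·0
h(B) = 0.25·h(D) + 0.05·1 + 0.25·h(B) + 0.2·h(A) + 0.25·0
h(A) = 0.1·h(D) + 0.2·1 + 0.2·h(B) + 0.3·h(A) + 0.2·0
Solving: h(D) = 0.3771, h(B) = 0.3063, h(A) = 0.4271.
Starting from A, the probability is 0.4271.

0.4271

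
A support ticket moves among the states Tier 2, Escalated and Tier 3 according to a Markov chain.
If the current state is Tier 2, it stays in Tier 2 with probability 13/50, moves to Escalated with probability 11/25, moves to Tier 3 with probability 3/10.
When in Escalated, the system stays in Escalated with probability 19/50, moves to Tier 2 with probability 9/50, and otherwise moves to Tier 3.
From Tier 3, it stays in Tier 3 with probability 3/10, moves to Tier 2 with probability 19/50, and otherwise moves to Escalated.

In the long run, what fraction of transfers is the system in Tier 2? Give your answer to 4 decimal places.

0.2723

Let the stationary distribution be π with π = πP and π_1 + π_2 + π_3 = 1.
π_1 = 0.26·π_1 + 0.18·π_2 + 0.38·π_3
π_2 = 0.44·π_1 + 0.38·π_2 + 0.32·π_3
Solving with the normalization constraint gives π = (0.2723, 0.3752, 0.3525).
So the stationary probability of Tier 2 is 0.2723.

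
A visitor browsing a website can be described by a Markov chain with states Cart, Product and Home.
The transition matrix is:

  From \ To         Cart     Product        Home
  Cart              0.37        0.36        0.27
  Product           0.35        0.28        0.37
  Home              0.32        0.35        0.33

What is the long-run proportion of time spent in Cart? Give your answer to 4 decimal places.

Let the stationary distribution be π with π = πP and π_1 + π_2 + π_3 = 1.
π_1 = 0.37·π_1 + 0.35·π_2 + 0.32·π_3
π_2 = 0.36·π_1 + 0.28·π_2 + 0.35·π_3
Solving with the normalization constraint gives π = (0.3473, 0.3303, 0.3224).
So the stationary probability of Cart is 0.3473.

0.3473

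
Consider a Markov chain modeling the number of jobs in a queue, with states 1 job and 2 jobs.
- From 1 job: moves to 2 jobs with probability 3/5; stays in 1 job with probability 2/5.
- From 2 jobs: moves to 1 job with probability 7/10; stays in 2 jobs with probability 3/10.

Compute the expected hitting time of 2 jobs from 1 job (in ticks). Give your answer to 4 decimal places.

Let t(s) be the expected number of ticks to first reach 2 jobs from state s, with t(2 jobs) = 0. Conditioning on the first tick:
t(1 job) = 1 + 0.4·t(1 job)
Solving: t(1 job) = 1.6667.
Expected ticks from 1 job to 2 jobs: 1.6667.

1.6667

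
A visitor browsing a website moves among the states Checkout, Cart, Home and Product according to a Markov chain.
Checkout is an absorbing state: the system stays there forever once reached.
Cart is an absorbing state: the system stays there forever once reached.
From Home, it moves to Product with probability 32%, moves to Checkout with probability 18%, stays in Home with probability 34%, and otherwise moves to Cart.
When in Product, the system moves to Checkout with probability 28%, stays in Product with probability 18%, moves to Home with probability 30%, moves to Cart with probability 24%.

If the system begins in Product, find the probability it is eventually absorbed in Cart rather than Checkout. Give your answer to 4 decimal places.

Let h(s) be the probability of absorption at Cart starting from transient state s. Then h(Cart) = 1 and h(Checkout) = 0. By first-step analysis:
h(Home) = 0.18·0 + 0.16·1 + 0.34·h(Home) + 0.32·h(Product)
h(Product) = 0.28·0 + 0.24·1 + 0.3·h(Home) + 0.18·h(Product)
Solving: h(Home) = 0.4672, h(Product) = 0.4636.
Starting from Product, the probability is 0.4636.

0.4636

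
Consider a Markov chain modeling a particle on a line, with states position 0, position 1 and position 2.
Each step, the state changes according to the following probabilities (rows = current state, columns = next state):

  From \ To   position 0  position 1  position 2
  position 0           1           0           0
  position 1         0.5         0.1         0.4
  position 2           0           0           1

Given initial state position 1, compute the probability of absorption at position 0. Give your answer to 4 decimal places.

Let h(s) be the probability of absorption at position 0 starting from transient state s. Then h(position 0) = 1 and h(position 2) = 0. By first-step analysis:
h(position 1) = 0.5·1 + 0.1·h(position 1) + 0.4·0
Solving: h(position 1) = 0.5556.
Starting from position 1, the probability is 0.5556.

0.5556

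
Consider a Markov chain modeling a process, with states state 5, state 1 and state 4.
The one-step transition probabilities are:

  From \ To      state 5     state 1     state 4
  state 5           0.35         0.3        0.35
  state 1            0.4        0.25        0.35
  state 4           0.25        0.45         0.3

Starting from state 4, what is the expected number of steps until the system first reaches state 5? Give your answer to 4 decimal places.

Let t(s) be the expected number of steps to first reach state 5 from state s, with t(state 5) = 0. Conditioning on the first step:
t(state 1) = 1 + 0.25·t(state 1) + 0.35·t(state 4)
t(state 4) = 1 + 0.45·t(state 1) + 0.3·t(state 4)
Solving: t(state 1) = 2.8571, t(state 4) = 3.2653.
Expected steps from state 4 to state 5: 3.2653.

3.2653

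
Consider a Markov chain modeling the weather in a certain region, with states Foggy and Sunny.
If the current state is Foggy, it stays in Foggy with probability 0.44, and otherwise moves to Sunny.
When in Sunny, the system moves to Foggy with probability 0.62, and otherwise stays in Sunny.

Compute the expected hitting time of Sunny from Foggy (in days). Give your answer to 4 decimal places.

Let t(s) be the expected number of days to first reach Sunny from state s, with t(Sunny) = 0. Conditioning on the first day:
t(Foggy) = 1 + 0.44·t(Foggy)
Solving: t(Foggy) = 1.7857.
Expected days from Foggy to Sunny: 1.7857.

1.7857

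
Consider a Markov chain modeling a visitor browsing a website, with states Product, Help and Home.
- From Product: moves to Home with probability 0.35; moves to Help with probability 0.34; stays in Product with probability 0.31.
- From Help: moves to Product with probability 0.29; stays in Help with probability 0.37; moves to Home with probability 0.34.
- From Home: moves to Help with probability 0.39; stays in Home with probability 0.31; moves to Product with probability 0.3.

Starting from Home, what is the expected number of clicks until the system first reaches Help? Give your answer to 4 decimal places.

2.6677

Let t(s) be the expected number of clicks to first reach Help from state s, with t(Help) = 0. Conditioning on the first click:
t(Product) = 1 + 0.31·t(Product) + 0.35·t(Home)
t(Home) = 1 + 0.3·t(Product) + 0.31·t(Home)
Solving: t(Product) = 2.8025, t(Home) = 2.6677.
Expected clicks from Home to Help: 2.6677.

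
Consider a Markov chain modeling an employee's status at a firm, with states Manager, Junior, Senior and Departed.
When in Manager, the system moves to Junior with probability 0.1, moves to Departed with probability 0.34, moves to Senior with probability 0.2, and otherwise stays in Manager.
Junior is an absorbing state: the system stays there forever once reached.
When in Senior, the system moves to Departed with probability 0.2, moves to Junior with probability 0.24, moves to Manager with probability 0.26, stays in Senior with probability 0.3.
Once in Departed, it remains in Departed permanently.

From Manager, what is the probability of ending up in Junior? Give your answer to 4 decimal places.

Let h(s) be the probability of absorption at Junior starting from transient state s. Then h(Junior) = 1 and h(Departed) = 0. By first-step analysis:
h(Manager) = 0.36·h(Manager) + 0.1·1 + 0.2·h(Senior) + 0.34·0
h(Senior) = 0.26·h(Manager) + 0.24·1 + 0.3·h(Senior) + 0.2·0
Solving: h(Manager) = 0.2980, h(Senior) = 0.4535.
Starting from Manager, the probability is 0.2980.

0.2980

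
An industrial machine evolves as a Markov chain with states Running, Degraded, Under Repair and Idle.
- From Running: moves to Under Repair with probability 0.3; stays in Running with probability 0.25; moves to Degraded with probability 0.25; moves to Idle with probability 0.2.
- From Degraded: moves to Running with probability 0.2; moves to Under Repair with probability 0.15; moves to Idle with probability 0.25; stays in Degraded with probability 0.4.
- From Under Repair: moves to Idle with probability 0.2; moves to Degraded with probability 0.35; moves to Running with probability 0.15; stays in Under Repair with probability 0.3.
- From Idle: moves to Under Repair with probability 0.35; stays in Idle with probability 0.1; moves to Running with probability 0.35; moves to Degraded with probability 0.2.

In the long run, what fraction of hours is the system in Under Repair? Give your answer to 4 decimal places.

0.2628

Let the stationary distribution be π with π = πP and π_1 + π_2 + π_3 + π_4 = 1.
π_1 = 0.25·π_1 + 0.2·π_2 + 0.15·π_3 + 0.35·π_4
π_2 = 0.25·π_1 + 0.4·π_2 + 0.35·π_3 + 0.2·π_4
π_3 = 0.3·π_1 + 0.15·π_2 + 0.3·π_3 + 0.35·π_4
Solving with the normalization constraint gives π = (0.2277, 0.3135, 0.2628, 0.1961).
So the stationary probability of Under Repair is 0.2628.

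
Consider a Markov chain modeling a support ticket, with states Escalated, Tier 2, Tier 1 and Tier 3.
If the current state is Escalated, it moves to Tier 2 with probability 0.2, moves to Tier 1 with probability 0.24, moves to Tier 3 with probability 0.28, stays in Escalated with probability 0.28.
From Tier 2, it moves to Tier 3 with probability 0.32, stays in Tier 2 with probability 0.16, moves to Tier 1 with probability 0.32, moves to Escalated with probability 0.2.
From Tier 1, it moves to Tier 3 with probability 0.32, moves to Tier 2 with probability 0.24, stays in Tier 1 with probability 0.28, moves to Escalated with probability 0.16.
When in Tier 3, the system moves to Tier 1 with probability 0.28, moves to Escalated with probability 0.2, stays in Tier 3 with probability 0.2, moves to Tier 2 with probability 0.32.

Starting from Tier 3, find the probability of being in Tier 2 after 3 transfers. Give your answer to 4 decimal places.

0.2371

Propagate the distribution vector 3 transfers from Tier 3.
After 0 transfers: (0.0000, 0.0000, 0.0000, 1.0000)
After 1 transfer: (0.2000, 0.3200, 0.2800, 0.2000)
After 2 transfers: (0.2048, 0.2224, 0.2848, 0.2880)
After 3 transfers: (0.2050, 0.2371, 0.2807, 0.2772)
P(in Tier 2 after 3 transfers) = 0.2371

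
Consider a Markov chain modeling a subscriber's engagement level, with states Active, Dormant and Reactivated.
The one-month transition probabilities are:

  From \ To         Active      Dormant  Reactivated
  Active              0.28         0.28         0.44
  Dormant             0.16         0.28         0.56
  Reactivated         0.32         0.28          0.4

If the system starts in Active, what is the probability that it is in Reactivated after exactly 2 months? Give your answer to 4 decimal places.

0.4560

Sum over the intermediate state after 1 month:
P = P(Active→Active)·P(Active→Reactivated) + P(Active→Dormant)·P(Dormant→Reactivated) + P(Active→Reactivated)·P(Reactivated→Reactivated)
  = 0.28×0.44 + 0.28×0.56 + 0.44×0.4
  = 0.1232 + 0.1568 + 0.1760 = 0.4560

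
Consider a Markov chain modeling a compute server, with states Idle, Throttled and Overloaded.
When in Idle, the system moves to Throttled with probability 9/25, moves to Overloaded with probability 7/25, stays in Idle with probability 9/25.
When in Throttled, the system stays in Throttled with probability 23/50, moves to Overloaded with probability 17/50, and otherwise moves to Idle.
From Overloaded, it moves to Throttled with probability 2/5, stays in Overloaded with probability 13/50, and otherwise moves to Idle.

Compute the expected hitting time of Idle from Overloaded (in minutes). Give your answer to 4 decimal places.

3.5660

Let t(s) be the expected number of minutes to first reach Idle from state s, with t(Idle) = 0. Conditioning on the first minute:
t(Throttled) = 1 + 0.46·t(Throttled) + 0.34·t(Overloaded)
t(Overloaded) = 1 + 0.4·t(Throttled) + 0.26·t(Overloaded)
Solving: t(Throttled) = 4.0971, t(Overloaded) = 3.5660.
Expected minutes from Overloaded to Idle: 3.5660.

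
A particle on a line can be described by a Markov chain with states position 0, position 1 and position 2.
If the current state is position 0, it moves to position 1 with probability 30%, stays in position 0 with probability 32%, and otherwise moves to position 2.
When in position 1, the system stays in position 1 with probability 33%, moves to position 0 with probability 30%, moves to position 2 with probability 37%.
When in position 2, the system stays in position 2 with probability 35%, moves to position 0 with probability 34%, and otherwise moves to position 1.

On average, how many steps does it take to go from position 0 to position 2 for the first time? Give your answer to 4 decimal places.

Let t(s) be the expected number of steps to first reach position 2 from state s, with t(position 2) = 0. Conditioning on the first step:
t(position 0) = 1 + 0.32·t(position 0) + 0.3·t(position 1)
t(position 1) = 1 + 0.3·t(position 0) + 0.33·t(position 1)
Solving: t(position 0) = 2.6532, t(position 1) = 2.6805.
Expected steps from position 0 to position 2: 2.6532.

2.6532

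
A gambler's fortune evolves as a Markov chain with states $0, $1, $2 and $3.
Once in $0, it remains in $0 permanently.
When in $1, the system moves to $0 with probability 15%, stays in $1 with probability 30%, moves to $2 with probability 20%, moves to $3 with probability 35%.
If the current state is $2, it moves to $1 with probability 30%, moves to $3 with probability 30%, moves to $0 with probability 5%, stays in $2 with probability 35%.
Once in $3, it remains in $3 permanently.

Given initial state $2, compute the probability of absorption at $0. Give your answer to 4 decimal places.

0.2025

Let h(s) be the probability of absorption at $0 starting from transient state s. Then h($0) = 1 and h($3) = 0. By first-step analysis:
h($1) = 0.15·1 + 0.3·h($1) + 0.2·h($2) + 0.35·0
h($2) = 0.05·1 + 0.3·h($1) + 0.35·h($2) + 0.3·0
Solving: h($1) = 0.2722, h($2) = 0.2025.
Starting from $2, the probability is 0.2025.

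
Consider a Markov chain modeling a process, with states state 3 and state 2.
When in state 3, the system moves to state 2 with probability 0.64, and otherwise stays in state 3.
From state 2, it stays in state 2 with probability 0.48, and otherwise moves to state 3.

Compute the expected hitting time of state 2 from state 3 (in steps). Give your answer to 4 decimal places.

1.5625

Let t(s) be the expected number of steps to first reach state 2 from state s, with t(state 2) = 0. Conditioning on the first step:
t(state 3) = 1 + 0.36·t(state 3)
Solving: t(state 3) = 1.5625.
Expected steps from state 3 to state 2: 1.5625.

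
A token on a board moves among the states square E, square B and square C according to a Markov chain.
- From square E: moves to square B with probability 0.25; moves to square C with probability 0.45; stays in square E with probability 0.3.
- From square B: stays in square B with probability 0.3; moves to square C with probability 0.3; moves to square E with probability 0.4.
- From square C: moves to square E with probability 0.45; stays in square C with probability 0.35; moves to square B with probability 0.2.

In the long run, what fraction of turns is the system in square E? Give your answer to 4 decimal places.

0.3807

Let the stationary distribution be π with π = πP and π_1 + π_2 + π_3 = 1.
π_1 = 0.3·π_1 + 0.4·π_2 + 0.45·π_3
π_2 = 0.25·π_1 + 0.3·π_2 + 0.2·π_3
Solving with the normalization constraint gives π = (0.3807, 0.2434, 0.3759).
So the stationary probability of square E is 0.3807.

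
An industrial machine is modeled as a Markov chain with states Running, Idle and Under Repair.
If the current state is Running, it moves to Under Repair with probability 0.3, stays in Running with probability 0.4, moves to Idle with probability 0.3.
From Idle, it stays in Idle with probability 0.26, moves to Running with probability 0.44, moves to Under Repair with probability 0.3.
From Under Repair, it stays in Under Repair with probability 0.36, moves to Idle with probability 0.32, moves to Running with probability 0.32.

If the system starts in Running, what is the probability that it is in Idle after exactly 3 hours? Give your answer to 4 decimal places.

0.2946

Propagate the distribution vector 3 hours from Running.
After 0 hours: (1.0000, 0.0000, 0.0000)
After 1 hour: (0.4000, 0.3000, 0.3000)
After 2 hours: (0.3880, 0.2940, 0.3180)
After 3 hours: (0.3863, 0.2946, 0.3191)
P(in Idle after 3 hours) = 0.2946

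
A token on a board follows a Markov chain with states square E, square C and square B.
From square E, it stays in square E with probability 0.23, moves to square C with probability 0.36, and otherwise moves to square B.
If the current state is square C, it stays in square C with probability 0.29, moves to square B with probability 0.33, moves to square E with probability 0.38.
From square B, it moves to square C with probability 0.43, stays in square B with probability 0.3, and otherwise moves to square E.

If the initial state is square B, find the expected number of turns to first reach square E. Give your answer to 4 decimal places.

3.2104

Let t(s) be the expected number of turns to first reach square E from state s, with t(square E) = 0. Conditioning on the first turn:
t(square C) = 1 + 0.29·t(square C) + 0.33·t(square B)
t(square B) = 1 + 0.43·t(square C) + 0.3·t(square B)
Solving: t(square C) = 2.9006, t(square B) = 3.2104.
Expected turns from square B to square E: 3.2104.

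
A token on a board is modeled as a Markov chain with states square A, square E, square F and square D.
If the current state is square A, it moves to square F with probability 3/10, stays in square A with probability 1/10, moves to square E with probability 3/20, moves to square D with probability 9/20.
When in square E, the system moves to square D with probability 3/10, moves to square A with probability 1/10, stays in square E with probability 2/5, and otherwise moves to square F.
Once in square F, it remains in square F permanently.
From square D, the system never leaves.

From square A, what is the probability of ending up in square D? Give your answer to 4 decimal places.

0.6000

Let h(s) be the probability of absorption at square D starting from transient state s. Then h(square D) = 1 and h(square F) = 0. By first-step analysis:
h(square A) = 0.1·h(square A) + 0.15·h(square E) + 0.3·0 + 0.45·1
h(square E) = 0.1·h(square A) + 0.4·h(square E) + 0.2·0 + 0.3·1
Solving: h(square A) = 0.6000, h(square E) = 0.6000.
Starting from square A, the probability is 0.6000.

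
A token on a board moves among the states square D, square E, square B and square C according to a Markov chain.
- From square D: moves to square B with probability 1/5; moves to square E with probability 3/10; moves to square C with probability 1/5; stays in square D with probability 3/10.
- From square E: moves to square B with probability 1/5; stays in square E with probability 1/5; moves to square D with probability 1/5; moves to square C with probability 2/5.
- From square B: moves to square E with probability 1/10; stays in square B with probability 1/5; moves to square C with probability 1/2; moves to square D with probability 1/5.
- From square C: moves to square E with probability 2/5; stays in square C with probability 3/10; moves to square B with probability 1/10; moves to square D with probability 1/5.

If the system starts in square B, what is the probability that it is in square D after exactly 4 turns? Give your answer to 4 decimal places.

Propagate the distribution vector 4 turns from square B.
After 0 turns: (0.0000, 0.0000, 1.0000, 0.0000)
After 1 turn: (0.2000, 0.1000, 0.2000, 0.5000)
After 2 turns: (0.2200, 0.3000, 0.1500, 0.3300)
After 3 turns: (0.2220, 0.2730, 0.1670, 0.3380)
After 4 turns: (0.2222, 0.2731, 0.1662, 0.3385)
P(in square D after 4 turns) = 0.2222

0.2222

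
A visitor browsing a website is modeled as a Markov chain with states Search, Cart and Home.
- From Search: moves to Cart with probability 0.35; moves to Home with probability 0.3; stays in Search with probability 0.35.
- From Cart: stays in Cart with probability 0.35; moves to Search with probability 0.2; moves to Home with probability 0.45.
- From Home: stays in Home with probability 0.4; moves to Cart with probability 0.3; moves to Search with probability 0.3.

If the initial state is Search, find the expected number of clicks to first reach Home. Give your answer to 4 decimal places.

Let t(s) be the expected number of clicks to first reach Home from state s, with t(Home) = 0. Conditioning on the first click:
t(Search) = 1 + 0.35·t(Search) + 0.35·t(Cart)
t(Cart) = 1 + 0.2·t(Search) + 0.35·t(Cart)
Solving: t(Search) = 2.8369, t(Cart) = 2.4113.
Expected clicks from Search to Home: 2.8369.

2.8369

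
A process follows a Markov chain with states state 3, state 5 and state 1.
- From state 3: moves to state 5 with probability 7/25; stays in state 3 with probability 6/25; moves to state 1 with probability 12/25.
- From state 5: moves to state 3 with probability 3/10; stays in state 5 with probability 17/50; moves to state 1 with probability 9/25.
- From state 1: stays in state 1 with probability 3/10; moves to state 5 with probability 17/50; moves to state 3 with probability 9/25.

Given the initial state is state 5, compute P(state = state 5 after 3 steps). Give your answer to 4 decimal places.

0.3218

Propagate the distribution vector 3 steps from state 5.
After 0 steps: (0.0000, 1.0000, 0.0000)
After 1 step: (0.3000, 0.3400, 0.3600)
After 2 steps: (0.3036, 0.3220, 0.3744)
After 3 steps: (0.3042, 0.3218, 0.3740)
P(in state 5 after 3 steps) = 0.3218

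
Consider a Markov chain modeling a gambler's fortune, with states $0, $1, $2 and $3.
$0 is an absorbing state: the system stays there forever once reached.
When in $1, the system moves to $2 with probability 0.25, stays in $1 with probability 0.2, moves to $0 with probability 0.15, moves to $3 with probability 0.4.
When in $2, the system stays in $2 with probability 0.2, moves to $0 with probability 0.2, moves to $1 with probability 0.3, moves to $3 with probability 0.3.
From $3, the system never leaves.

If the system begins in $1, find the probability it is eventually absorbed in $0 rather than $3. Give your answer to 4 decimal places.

Let h(s) be the probability of absorption at $0 starting from transient state s. Then h($0) = 1 and h($3) = 0. By first-step analysis:
h($1) = 0.15·1 + 0.2·h($1) + 0.25·h($2) + 0.4·0
h($2) = 0.2·1 + 0.3·h($1) + 0.2·h($2) + 0.3·0
Solving: h($1) = 0.3009, h($2) = 0.3628.
Starting from $1, the probability is 0.3009.

0.3009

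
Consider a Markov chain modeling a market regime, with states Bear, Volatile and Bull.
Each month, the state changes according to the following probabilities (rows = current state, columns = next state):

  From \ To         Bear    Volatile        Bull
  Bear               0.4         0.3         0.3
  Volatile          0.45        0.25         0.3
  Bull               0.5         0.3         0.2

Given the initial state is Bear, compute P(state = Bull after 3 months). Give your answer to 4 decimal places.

0.2730

Propagate the distribution vector 3 months from Bear.
After 0 months: (1.0000, 0.0000, 0.0000)
After 1 month: (0.4000, 0.3000, 0.3000)
After 2 months: (0.4450, 0.2850, 0.2700)
After 3 months: (0.4413, 0.2858, 0.2730)
P(in Bull after 3 months) = 0.2730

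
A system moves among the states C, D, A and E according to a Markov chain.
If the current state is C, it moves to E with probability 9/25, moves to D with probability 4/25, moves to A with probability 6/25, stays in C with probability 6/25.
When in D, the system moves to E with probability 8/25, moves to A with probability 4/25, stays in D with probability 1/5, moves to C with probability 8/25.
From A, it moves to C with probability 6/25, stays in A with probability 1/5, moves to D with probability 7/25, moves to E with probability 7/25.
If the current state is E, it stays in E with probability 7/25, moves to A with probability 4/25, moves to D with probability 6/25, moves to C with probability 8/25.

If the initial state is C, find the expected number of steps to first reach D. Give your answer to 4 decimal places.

4.7574

Let t(s) be the expected number of steps to first reach D from state s, with t(D) = 0. Conditioning on the first step:
t(C) = 1 + 0.24·t(C) + 0.24·t(A) + 0.36·t(E)
t(A) = 1 + 0.24·t(C) + 0.2·t(A) + 0.28·t(E)
t(E) = 1 + 0.32·t(C) + 0.16·t(A) + 0.28·t(E)
Solving: t(C) = 4.7574, t(A) = 4.2326, t(E) = 4.4438.
Expected steps from C to D: 4.7574.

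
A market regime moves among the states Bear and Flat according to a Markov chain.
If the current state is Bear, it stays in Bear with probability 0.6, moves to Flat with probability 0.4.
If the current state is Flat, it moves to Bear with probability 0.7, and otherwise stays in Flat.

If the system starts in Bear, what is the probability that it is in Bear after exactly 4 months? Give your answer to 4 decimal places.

0.6364

Propagate the distribution vector 4 months from Bear.
After 0 months: (1.0000, 0.0000)
After 1 month: (0.6000, 0.4000)
After 2 months: (0.6400, 0.3600)
After 3 months: (0.6360, 0.3640)
After 4 months: (0.6364, 0.3636)
P(in Bear after 4 months) = 0.6364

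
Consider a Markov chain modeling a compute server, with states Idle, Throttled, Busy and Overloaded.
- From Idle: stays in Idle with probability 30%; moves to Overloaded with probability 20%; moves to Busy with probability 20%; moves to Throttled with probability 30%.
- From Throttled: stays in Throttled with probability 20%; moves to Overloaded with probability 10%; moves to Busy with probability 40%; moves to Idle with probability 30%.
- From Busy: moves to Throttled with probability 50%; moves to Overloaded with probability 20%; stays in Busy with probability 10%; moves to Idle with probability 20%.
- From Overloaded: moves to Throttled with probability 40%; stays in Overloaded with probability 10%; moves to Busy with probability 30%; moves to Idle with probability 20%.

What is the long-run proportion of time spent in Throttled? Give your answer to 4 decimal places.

0.3331

Let the stationary distribution be π with π = πP and π_1 + π_2 + π_3 + π_4 = 1.
π_1 = 0.3·π_1 + 0.3·π_2 + 0.2·π_3 + 0.2·π_4
π_2 = 0.3·π_1 + 0.2·π_2 + 0.5·π_3 + 0.4·π_4
π_3 = 0.2·π_1 + 0.4·π_2 + 0.1·π_3 + 0.3·π_4
Solving with the normalization constraint gives π = (0.2592, 0.3331, 0.2562, 0.1515).
So the stationary probability of Throttled is 0.3331.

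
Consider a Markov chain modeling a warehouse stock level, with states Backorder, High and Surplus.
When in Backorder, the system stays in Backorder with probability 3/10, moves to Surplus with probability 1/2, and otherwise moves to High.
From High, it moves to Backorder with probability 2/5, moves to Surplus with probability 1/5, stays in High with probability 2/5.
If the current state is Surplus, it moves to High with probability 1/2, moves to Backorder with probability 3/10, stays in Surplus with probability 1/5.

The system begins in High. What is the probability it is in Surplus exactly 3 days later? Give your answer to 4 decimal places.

0.3020

Propagate the distribution vector 3 days from High.
After 0 days: (0.0000, 1.0000, 0.0000)
After 1 day: (0.4000, 0.4000, 0.2000)
After 2 days: (0.3400, 0.3400, 0.3200)
After 3 days: (0.3340, 0.3640, 0.3020)
P(in Surplus after 3 days) = 0.3020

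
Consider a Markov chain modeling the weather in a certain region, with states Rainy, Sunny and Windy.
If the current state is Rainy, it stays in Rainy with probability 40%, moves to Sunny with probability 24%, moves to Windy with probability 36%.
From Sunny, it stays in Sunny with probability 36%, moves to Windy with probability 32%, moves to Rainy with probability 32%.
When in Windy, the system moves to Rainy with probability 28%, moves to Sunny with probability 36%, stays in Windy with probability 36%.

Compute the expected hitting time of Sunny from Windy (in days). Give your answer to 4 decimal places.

3.1073

Let t(s) be the expected number of days to first reach Sunny from state s, with t(Sunny) = 0. Conditioning on the first day:
t(Rainy) = 1 + 0.4·t(Rainy) + 0.36·t(Windy)
t(Windy) = 1 + 0.28·t(Rainy) + 0.36·t(Windy)
Solving: t(Rainy) = 3.5311, t(Windy) = 3.1073.
Expected days from Windy to Sunny: 3.1073.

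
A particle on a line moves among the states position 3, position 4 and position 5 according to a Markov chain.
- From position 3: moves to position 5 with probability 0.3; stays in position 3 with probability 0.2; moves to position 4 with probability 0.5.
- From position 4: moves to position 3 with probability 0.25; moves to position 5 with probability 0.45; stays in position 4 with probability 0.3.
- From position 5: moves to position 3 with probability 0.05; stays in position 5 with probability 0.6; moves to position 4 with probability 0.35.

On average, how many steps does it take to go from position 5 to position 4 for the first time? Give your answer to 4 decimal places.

2.7869

Let t(s) be the expected number of steps to first reach position 4 from state s, with t(position 4) = 0. Conditioning on the first step:
t(position 3) = 1 + 0.2·t(position 3) + 0.3·t(position 5)
t(position 5) = 1 + 0.05·t(position 3) + 0.6·t(position 5)
Solving: t(position 3) = 2.2951, t(position 5) = 2.7869.
Expected steps from position 5 to position 4: 2.7869.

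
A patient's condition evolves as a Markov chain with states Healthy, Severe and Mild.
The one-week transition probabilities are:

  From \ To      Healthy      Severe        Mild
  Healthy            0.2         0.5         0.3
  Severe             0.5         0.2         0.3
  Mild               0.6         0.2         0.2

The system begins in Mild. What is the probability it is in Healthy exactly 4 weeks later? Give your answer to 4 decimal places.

0.3994

Propagate the distribution vector 4 weeks from Mild.
After 0 weeks: (0.0000, 0.0000, 1.0000)
After 1 week: (0.6000, 0.2000, 0.2000)
After 2 weeks: (0.3400, 0.3800, 0.2800)
After 3 weeks: (0.4260, 0.3020, 0.2720)
After 4 weeks: (0.3994, 0.3278, 0.2728)
P(in Healthy after 4 weeks) = 0.3994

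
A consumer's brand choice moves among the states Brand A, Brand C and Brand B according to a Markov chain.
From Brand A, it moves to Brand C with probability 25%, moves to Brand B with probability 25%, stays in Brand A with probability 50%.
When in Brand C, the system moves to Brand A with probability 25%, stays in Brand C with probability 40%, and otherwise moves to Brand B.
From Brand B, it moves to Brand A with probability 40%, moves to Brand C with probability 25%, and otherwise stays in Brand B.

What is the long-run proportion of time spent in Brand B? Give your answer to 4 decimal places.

Let the stationary distribution be π with π = πP and π_1 + π_2 + π_3 = 1.
π_1 = 0.5·π_1 + 0.25·π_2 + 0.4·π_3
π_2 = 0.25·π_1 + 0.4·π_2 + 0.25·π_3
Solving with the normalization constraint gives π = (0.3954, 0.2941, 0.3105).
So the stationary probability of Brand B is 0.3105.

0.3105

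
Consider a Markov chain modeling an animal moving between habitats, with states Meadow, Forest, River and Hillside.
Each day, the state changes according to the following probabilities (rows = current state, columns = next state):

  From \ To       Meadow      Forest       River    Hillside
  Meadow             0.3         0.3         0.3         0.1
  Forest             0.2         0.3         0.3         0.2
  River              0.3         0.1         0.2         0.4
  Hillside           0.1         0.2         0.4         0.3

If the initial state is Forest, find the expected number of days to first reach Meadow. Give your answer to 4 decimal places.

4.9744

Let t(s) be the expected number of days to first reach Meadow from state s, with t(Meadow) = 0. Conditioning on the first day:
t(Forest) = 1 + 0.3·t(Forest) + 0.3·t(River) + 0.2·t(Hillside)
t(River) = 1 + 0.1·t(Forest) + 0.2·t(River) + 0.4·t(Hillside)
t(Hillside) = 1 + 0.2·t(Forest) + 0.4·t(River) + 0.3·t(Hillside)
Solving: t(Forest) = 4.9744, t(River) = 4.6154, t(Hillside) = 5.4872.
Expected days from Forest to Meadow: 4.9744.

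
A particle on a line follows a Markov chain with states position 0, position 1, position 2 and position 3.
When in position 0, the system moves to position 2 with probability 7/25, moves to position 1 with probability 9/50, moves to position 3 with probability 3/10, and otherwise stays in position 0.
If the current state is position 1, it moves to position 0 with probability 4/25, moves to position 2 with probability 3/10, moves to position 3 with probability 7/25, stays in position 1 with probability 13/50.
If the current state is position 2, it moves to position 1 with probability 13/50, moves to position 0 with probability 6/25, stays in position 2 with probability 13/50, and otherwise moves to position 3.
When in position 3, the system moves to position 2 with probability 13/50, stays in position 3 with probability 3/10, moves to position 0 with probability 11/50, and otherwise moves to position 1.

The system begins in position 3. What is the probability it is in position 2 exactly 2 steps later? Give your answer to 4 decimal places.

Propagate the distribution vector 2 steps from position 3.
After 0 steps: (0.0000, 0.0000, 0.0000, 1.0000)
After 1 step: (0.2200, 0.2200, 0.2600, 0.3000)
After 2 steps: (0.2164, 0.2304, 0.2732, 0.2800)
P(in position 2 after 2 steps) = 0.2732

0.2732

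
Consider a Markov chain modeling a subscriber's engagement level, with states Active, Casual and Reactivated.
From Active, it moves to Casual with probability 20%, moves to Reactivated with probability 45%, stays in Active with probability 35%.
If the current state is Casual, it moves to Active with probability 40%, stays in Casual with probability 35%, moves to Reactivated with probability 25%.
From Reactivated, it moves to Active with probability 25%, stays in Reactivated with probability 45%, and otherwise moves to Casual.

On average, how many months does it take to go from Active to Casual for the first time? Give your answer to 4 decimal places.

4.0816

Let t(s) be the expected number of months to first reach Casual from state s, with t(Casual) = 0. Conditioning on the first month:
t(Active) = 1 + 0.35·t(Active) + 0.45·t(Reactivated)
t(Reactivated) = 1 + 0.25·t(Active) + 0.45·t(Reactivated)
Solving: t(Active) = 4.0816, t(Reactivated) = 3.6735.
Expected months from Active to Casual: 4.0816.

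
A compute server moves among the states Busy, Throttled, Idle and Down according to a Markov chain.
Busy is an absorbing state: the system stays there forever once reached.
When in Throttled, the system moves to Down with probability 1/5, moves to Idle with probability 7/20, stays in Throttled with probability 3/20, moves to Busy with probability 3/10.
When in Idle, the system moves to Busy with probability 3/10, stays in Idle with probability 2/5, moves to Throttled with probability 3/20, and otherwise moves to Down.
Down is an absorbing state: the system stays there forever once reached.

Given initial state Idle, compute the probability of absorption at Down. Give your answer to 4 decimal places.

Let h(s) be the probability of absorption at Down starting from transient state s. Then h(Down) = 1 and h(Busy) = 0. By first-step analysis:
h(Throttled) = 0.3·0 + 0.15·h(Throttled) + 0.35·h(Idle) + 0.2·1
h(Idle) = 0.3·0 + 0.15·h(Throttled) + 0.4·h(Idle) + 0.15·1
Solving: h(Throttled) = 0.3770, h(Idle) = 0.3443.
Starting from Idle, the probability is 0.3443.

0.3443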